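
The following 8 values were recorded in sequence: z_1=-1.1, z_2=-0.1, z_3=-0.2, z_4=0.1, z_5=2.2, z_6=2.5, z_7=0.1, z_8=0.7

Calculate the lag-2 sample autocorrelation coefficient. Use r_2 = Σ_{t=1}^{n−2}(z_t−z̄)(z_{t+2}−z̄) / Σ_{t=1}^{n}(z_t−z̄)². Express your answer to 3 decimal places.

-0.092

Mean z̄ = (-1.1 − 0.1 − 0.2 + 0.1 + 2.2 + 2.5 + 0.1 + 0.7)/8 = 0.5250
Numerator Σ_{t=1}^{6}(z_t−z̄)(z_{t+2}−z̄) = -0.9763
Denominator Σ(z_t−z̄)² = 10.6550
r_2 = -0.9763 / 10.6550 = -0.092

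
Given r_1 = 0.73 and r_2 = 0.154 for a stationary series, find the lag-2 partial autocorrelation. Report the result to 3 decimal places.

φ_{22} = (r_2 − r_1²) / (1 − r_1²)
r_1² = (0.73)² = 0.5329
Numerator = 0.154 − 0.5329 = -0.3789; denominator = 1 − 0.5329 = 0.4671
φ_{22} = -0.3789 / 0.4671 = -0.811

-0.811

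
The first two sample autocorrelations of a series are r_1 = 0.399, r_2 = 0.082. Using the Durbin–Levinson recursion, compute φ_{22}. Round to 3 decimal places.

φ_{22} = (r_2 − r_1²) / (1 − r_1²)
r_1² = (0.399)² = 0.159201
Numerator = 0.082 − 0.1592 = -0.0772; denominator = 1 − 0.1592 = 0.8408
φ_{22} = -0.0772 / 0.8408 = -0.092

-0.092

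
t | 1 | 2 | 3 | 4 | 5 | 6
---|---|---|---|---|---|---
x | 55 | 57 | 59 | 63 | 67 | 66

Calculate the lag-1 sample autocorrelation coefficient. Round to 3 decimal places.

0.576

Mean x̄ = (55 + 57 + 59 + 63 + 67 + 66)/6 = 61.1667
Deviations from mean: -6.1667, -4.1667, -2.1667, 1.8333, 5.8333, 4.8333
Σ(x_t−x̄)(x_{t+1}−x̄) = (25.6944) + (9.0278) + (-3.9722) + (10.6944) + (28.1944) = 69.6389
Denominator Σ(x_t−x̄)² = 120.8333
r_1 = 69.6389 / 120.8333 = 0.576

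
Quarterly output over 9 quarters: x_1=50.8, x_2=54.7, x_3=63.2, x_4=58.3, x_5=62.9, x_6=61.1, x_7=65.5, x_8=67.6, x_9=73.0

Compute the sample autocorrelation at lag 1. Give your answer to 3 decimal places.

0.396

Mean x̄ = (50.8 + 54.7 + 63.2 + 58.3 + 62.9 + 61.1 + 65.5 + 67.6 + 73.0)/9 = 61.9000
Numerator Σ_{t=1}^{8}(x_t−x̄)(x_{t+1}−x̄) = 142.3900
Denominator Σ(x_t−x̄)² = 360.0000
r_1 = 142.3900 / 360.0000 = 0.396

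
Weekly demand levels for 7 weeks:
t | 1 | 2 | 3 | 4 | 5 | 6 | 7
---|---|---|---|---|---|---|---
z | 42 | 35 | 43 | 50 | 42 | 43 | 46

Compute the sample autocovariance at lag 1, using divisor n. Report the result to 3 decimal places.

0.143

Mean z̄ = (42 + 35 + 43 + 50 + 42 + 43 + 46)/7 = 43.0000
Deviations: -1.0000, -8.0000, 0.0000, 7.0000, -1.0000, 0.0000, 3.0000
Σ_{t=1}^{6}(z_t−z̄)(z_{t+1}−z̄) = 1.0000
γ_1 = 1.0000 / 7 = 0.143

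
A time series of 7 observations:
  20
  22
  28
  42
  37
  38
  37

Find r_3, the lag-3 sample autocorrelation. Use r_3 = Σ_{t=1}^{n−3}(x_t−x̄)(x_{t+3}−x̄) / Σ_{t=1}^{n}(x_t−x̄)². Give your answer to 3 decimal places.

Mean x̄ = (20 + 22 + 28 + 42 + 37 + 38 + 37)/7 = 32.0000
Deviations from mean: -12.0000, -10.0000, -4.0000, 10.0000, 5.0000, 6.0000, 5.0000
Numerator Σ_{t=1}^{4}(x_t−x̄)(x_{t+3}−x̄) = -144.0000
Denominator Σ(x_t−x̄)² = 446.0000
r_3 = -144.0000 / 446.0000 = -0.323

-0.323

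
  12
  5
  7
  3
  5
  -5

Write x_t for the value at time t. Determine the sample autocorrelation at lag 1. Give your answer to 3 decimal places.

Mean x̄ = (12 + 5 + 7 + 3 + 5 − 5)/6 = 4.5000
Σ(x_t−x̄)(x_{t+1}−x̄) = (3.7500) + (1.2500) + (-3.7500) + (-0.7500) + (-4.7500) = -4.2500
Denominator Σ(x_t−x̄)² = 155.5000
r_1 = -4.2500 / 155.5000 = -0.027

-0.027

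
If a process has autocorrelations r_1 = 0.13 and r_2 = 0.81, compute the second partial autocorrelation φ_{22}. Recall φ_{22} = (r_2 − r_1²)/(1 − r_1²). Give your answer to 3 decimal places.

0.807

φ_{22} = (r_2 − r_1²) / (1 − r_1²)
r_1² = (0.13)² = 0.0169
Numerator = 0.81 − 0.0169 = 0.7931; denominator = 1 − 0.0169 = 0.9831
φ_{22} = 0.7931 / 0.9831 = 0.807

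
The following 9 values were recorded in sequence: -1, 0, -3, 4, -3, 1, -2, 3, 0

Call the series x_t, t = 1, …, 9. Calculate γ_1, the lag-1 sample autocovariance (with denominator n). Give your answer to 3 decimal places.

Mean x̄ = (-1 + 0 − 3 + 4 − 3 + 1 − 2 + 3 + 0)/9 = -0.1111
Σ_{t=1}^{8}(x_t−x̄)(x_{t+1}−x̄) = -35.0123
γ_1 = -35.0123 / 9 = -3.890

-3.890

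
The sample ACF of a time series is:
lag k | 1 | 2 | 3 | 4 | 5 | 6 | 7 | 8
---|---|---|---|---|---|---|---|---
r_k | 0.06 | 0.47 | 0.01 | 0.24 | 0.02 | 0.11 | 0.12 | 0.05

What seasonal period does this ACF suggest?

2

The largest autocorrelation is r_2 = 0.47, with a weaker echo at lag 4 (0.24); the remaining lags stay at or below 0.12.
The dominant spike at lag 2 indicates a seasonal period of 2.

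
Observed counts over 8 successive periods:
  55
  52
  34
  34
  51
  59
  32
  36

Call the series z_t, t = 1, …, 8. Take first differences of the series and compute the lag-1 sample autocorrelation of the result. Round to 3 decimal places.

-0.142

First differences Δz: -3, -18, 0, 17, 8, -27, 4
Mean of differences = -2.7143
Numerator Σ(Δz_t−Δz̄)(Δz_{t+1}−Δz̄) = -195.6531
Denominator Σ(Δz_t−Δz̄)² = 1379.4286
r_1(Δz) = -195.6531 / 1379.4286 = -0.142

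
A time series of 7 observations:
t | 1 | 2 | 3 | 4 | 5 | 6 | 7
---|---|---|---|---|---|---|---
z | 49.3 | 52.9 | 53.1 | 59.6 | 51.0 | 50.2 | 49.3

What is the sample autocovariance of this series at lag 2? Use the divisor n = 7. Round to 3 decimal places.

-1.404

Mean z̄ = (49.3 + 52.9 + 53.1 + 59.6 + 51.0 + 50.2 + 49.3)/7 = 52.2000
Deviations: -2.9000, 0.7000, 0.9000, 7.4000, -1.2000, -2.0000, -2.9000
Σ_{t=1}^{5}(z_t−z̄)(z_{t+2}−z̄) = -9.8300
γ_2 = -9.8300 / 7 = -1.404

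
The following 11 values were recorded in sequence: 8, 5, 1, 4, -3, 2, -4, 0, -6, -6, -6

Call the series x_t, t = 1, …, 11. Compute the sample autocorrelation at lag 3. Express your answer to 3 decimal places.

0.058

Mean x̄ = (8 + 5 + 1 + 4 − 3 + 2 − 4 + 0 − 6 − 6 − 6)/11 = -0.4545
Numerator Σ_{t=1}^{8}(x_t−x̄)(x_{t+3}−x̄) = 13.9256
Denominator Σ(x_t−x̄)² = 240.7273
r_3 = 13.9256 / 240.7273 = 0.058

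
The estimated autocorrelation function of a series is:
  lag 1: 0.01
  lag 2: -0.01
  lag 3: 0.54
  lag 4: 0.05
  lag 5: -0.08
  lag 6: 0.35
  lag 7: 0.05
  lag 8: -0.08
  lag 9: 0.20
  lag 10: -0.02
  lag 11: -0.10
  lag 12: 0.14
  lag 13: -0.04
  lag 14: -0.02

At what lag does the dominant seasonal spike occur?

3

The largest autocorrelation is r_3 = 0.54, with weaker echoes at lags 6 (0.35) and 9 (0.20); the remaining lags stay at or below 0.14.
The dominant spike at lag 3 indicates a seasonal period of 3.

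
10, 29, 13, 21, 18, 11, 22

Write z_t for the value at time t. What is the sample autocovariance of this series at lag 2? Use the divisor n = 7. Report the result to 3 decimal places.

7.324

Mean z̄ = (10 + 29 + 13 + 21 + 18 + 11 + 22)/7 = 17.7143
Deviations: -7.7143, 11.2857, -4.7143, 3.2857, 0.2857, -6.7143, 4.2857
Σ_{t=1}^{5}(z_t−z̄)(z_{t+2}−z̄) = 51.2653
γ_2 = 51.2653 / 7 = 7.324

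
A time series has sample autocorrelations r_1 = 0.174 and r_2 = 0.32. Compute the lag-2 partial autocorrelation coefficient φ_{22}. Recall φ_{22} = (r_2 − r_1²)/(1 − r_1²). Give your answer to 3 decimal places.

φ_{22} = (r_2 − r_1²) / (1 − r_1²)
r_1² = (0.174)² = 0.030276
Numerator = 0.32 − 0.0303 = 0.2897; denominator = 1 − 0.0303 = 0.9697
φ_{22} = 0.2897 / 0.9697 = 0.299

0.299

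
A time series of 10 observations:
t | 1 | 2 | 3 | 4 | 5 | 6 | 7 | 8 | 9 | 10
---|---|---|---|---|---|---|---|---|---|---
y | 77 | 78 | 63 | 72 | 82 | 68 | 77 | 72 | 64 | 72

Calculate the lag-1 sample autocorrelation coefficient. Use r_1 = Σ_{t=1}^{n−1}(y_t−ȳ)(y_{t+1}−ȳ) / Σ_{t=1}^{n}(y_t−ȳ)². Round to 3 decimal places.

-0.245

Mean ȳ = (77 + 78 + 63 + 72 + 82 + 68 + 77 + 72 + 64 + 72)/10 = 72.5000
Numerator Σ_{t=1}^{9}(y_t−ȳ)(y_{t+1}−ȳ) = -84.2500
Denominator Σ(y_t−ȳ)² = 344.5000
r_1 = -84.2500 / 344.5000 = -0.245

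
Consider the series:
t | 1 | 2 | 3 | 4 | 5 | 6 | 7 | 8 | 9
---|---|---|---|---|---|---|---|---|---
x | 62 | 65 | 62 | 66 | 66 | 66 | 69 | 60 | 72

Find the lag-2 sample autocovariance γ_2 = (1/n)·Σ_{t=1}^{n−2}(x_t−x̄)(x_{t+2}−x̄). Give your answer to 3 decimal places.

3.605

Mean x̄ = (62 + 65 + 62 + 66 + 66 + 66 + 69 + 60 + 72)/9 = 65.3333
Σ_{t=1}^{7}(x_t−x̄)(x_{t+2}−x̄) = 32.4444
γ_2 = 32.4444 / 9 = 3.605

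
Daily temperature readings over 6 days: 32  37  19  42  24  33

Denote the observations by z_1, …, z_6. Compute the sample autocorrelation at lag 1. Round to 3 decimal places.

-0.814

Mean z̄ = (32 + 37 + 19 + 42 + 24 + 33)/6 = 31.1667
Deviations from mean: 0.8333, 5.8333, -12.1667, 10.8333, -7.1667, 1.8333
Σ(z_t−z̄)(z_{t+1}−z̄) = (4.8611) + (-70.9722) + (-131.8056) + (-77.6389) + (-13.1389) = -288.6944
Denominator Σ(z_t−z̄)² = 354.8333
r_1 = -288.6944 / 354.8333 = -0.814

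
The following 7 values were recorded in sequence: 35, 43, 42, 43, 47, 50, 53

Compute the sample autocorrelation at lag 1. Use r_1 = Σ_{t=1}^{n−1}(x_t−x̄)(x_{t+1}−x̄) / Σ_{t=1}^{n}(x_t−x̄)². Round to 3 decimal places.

Mean x̄ = (35 + 43 + 42 + 43 + 47 + 50 + 53)/7 = 44.7143
Deviations from mean: -9.7143, -1.7143, -2.7143, -1.7143, 2.2857, 5.2857, 8.2857
Numerator Σ_{t=1}^{6}(x_t−x̄)(x_{t+1}−x̄) = 77.9184
Denominator Σ(x_t−x̄)² = 209.4286
r_1 = 77.9184 / 209.4286 = 0.372

0.372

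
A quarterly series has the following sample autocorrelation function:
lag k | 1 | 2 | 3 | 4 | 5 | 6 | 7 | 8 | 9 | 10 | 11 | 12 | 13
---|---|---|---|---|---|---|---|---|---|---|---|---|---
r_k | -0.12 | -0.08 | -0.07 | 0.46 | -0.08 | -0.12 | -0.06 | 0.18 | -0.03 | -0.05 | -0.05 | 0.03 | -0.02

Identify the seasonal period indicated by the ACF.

4

The largest autocorrelation is r_4 = 0.46, with a weaker echo at lag 8 (0.18); the remaining lags stay at or below 0.03.
The dominant spike at lag 4 indicates a seasonal period of 4.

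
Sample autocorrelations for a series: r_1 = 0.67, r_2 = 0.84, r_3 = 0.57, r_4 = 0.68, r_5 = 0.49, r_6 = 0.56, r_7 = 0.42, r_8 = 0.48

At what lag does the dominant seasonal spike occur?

The largest autocorrelation is r_2 = 0.84, with a weaker echo at lag 4 (0.68); the remaining lags stay at or below 0.67.
The dominant spike at lag 2 indicates a seasonal period of 2.

2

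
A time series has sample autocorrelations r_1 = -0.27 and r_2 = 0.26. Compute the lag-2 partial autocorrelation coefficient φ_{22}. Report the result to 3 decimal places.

0.202

φ_{22} = (r_2 − r_1²) / (1 − r_1²)
r_1² = (-0.27)² = 0.0729
Numerator = 0.26 − 0.0729 = 0.1871; denominator = 1 − 0.0729 = 0.9271
φ_{22} = 0.1871 / 0.9271 = 0.202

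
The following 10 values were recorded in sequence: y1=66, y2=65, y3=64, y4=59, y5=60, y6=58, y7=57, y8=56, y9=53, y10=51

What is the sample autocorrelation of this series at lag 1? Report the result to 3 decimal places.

Mean ȳ = (66 + 65 + 64 + 59 + 60 + 58 + 57 + 56 + 53 + 51)/10 = 58.9000
Numerator Σ_{t=1}^{9}(y_t−ȳ)(y_{t+1}−ȳ) = 144.9900
Denominator Σ(y_t−ȳ)² = 224.9000
r_1 = 144.9900 / 224.9000 = 0.645

0.645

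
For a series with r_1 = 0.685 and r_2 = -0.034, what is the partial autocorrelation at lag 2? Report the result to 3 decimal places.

-0.948

φ_{22} = (r_2 − r_1²) / (1 − r_1²)
r_1² = (0.685)² = 0.469225
Numerator = -0.034 − 0.4692 = -0.5032; denominator = 1 − 0.4692 = 0.5308
φ_{22} = -0.5032 / 0.5308 = -0.948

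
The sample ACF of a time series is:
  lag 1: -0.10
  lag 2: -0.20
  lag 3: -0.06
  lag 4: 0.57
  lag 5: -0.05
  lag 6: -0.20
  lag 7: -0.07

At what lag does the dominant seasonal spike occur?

The largest autocorrelation is r_4 = 0.57; the remaining lags stay at or below -0.05.
The dominant spike at lag 4 indicates a seasonal period of 4.

4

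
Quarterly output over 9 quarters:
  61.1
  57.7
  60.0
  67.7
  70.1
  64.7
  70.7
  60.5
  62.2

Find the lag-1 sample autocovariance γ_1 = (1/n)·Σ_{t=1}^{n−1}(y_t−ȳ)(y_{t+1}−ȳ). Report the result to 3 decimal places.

4.836

Mean ȳ = (61.1 + 57.7 + 60.0 + 67.7 + 70.1 + 64.7 + 70.7 + 60.5 + 62.2)/9 = 63.8556
Σ_{t=1}^{8}(y_t−ȳ)(y_{t+1}−ȳ) = 43.5202
γ_1 = 43.5202 / 9 = 4.836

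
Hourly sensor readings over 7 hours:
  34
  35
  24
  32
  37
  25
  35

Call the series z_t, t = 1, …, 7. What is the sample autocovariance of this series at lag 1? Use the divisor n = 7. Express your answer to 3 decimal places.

-10.869

Mean z̄ = (34 + 35 + 24 + 32 + 37 + 25 + 35)/7 = 31.7143
Deviations: 2.2857, 3.2857, -7.7143, 0.2857, 5.2857, -6.7143, 3.2857
Σ_{t=1}^{6}(z_t−z̄)(z_{t+1}−z̄) = -76.0816
γ_1 = -76.0816 / 7 = -10.869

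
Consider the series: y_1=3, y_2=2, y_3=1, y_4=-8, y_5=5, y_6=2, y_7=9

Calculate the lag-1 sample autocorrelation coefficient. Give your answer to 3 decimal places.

-0.125

Mean ȳ = (3 + 2 + 1 − 8 + 5 + 2 + 9)/7 = 2.0000
Σ(y_t−ȳ)(y_{t+1}−ȳ) = (0.0000) + (0.0000) + (10.0000) + (-30.0000) + (0.0000) + (0.0000) = -20.0000
Denominator Σ(y_t−ȳ)² = 160.0000
r_1 = -20.0000 / 160.0000 = -0.125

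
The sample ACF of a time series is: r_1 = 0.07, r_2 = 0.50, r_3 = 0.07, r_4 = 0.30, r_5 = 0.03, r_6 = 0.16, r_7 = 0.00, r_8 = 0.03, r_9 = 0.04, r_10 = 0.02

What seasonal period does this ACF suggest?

2

The largest autocorrelation is r_2 = 0.50, with weaker echoes at lags 4 (0.30) and 6 (0.16); the remaining lags stay at or below 0.07.
The dominant spike at lag 2 indicates a seasonal period of 2.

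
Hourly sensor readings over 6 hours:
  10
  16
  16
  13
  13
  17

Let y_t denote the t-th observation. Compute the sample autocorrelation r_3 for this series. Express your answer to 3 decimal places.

0.227

Mean ȳ = (10 + 16 + 16 + 13 + 13 + 17)/6 = 14.1667
Deviations from mean: -4.1667, 1.8333, 1.8333, -1.1667, -1.1667, 2.8333
Σ(y_t−ȳ)(y_{t+3}−ȳ) = (4.8611) + (-2.1389) + (5.1944) = 7.9167
Denominator Σ(y_t−ȳ)² = 34.8333
r_3 = 7.9167 / 34.8333 = 0.227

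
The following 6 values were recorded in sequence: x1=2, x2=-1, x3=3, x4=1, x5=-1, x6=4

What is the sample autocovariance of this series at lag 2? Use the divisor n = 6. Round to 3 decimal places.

Mean x̄ = (2 − 1 + 3 + 1 − 1 + 4)/6 = 1.3333
Σ_{t=1}^{4}(x_t−x̄)(x_{t+2}−x̄) = -2.8889
γ_2 = -2.8889 / 6 = -0.481

-0.481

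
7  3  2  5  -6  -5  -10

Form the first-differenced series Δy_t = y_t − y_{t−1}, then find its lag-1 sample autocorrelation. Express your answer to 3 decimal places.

First differences Δy: -4, -1, 3, -11, 1, -5
Mean of differences = -2.8333
Numerator Σ(Δy_t−Δȳ)(Δy_{t+1}−Δȳ) = -78.6944
Denominator Σ(Δy_t−Δȳ)² = 124.8333
r_1(Δy) = -78.6944 / 124.8333 = -0.630

-0.630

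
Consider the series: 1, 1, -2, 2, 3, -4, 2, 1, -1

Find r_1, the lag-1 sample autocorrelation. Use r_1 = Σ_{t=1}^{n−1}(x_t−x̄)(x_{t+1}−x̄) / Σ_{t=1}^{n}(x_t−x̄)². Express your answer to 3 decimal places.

Mean x̄ = (1 + 1 − 2 + 2 + 3 − 4 + 2 + 1 − 1)/9 = 0.3333
Numerator Σ_{t=1}^{8}(x_t−x̄)(x_{t+1}−x̄) = -19.1111
Denominator Σ(x_t−x̄)² = 40.0000
r_1 = -19.1111 / 40.0000 = -0.478

-0.478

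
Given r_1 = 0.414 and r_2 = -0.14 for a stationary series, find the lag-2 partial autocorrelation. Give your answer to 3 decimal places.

φ_{22} = (r_2 − r_1²) / (1 − r_1²)
r_1² = (0.414)² = 0.171396
Numerator = -0.14 − 0.1714 = -0.3114; denominator = 1 − 0.1714 = 0.8286
φ_{22} = -0.3114 / 0.8286 = -0.376

-0.376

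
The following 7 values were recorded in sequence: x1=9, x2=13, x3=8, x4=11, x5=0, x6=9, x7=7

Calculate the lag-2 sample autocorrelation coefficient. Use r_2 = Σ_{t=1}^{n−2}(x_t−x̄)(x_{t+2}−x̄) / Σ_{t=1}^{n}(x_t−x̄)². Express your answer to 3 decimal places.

0.264

Mean x̄ = (9 + 13 + 8 + 11 + 0 + 9 + 7)/7 = 8.1429
Deviations from mean: 0.8571, 4.8571, -0.1429, 2.8571, -8.1429, 0.8571, -1.1429
Numerator Σ_{t=1}^{5}(x_t−x̄)(x_{t+2}−x̄) = 26.6735
Denominator Σ(x_t−x̄)² = 100.8571
r_2 = 26.6735 / 100.8571 = 0.264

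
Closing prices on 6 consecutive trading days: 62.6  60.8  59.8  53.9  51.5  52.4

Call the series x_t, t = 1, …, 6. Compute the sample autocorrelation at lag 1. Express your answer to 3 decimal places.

Mean x̄ = (62.6 + 60.8 + 59.8 + 53.9 + 51.5 + 52.4)/6 = 56.8333
Deviations from mean: 5.7667, 3.9667, 2.9667, -2.9333, -5.3333, -4.4333
Σ(x_t−x̄)(x_{t+1}−x̄) = (22.8744) + (11.7678) + (-8.7022) + (15.6444) + (23.6444) = 65.2289
Denominator Σ(x_t−x̄)² = 114.4933
r_1 = 65.2289 / 114.4933 = 0.570

0.570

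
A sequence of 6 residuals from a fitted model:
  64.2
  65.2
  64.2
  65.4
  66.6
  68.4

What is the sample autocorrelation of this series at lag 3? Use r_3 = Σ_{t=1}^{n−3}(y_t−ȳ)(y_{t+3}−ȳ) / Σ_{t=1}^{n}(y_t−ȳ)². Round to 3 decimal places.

-0.313

Mean ȳ = (64.2 + 65.2 + 64.2 + 65.4 + 66.6 + 68.4)/6 = 65.6667
Deviations from mean: -1.4667, -0.4667, -1.4667, -0.2667, 0.9333, 2.7333
Σ(y_t−ȳ)(y_{t+3}−ȳ) = (0.3911) + (-0.4356) + (-4.0089) = -4.0533
Denominator Σ(y_t−ȳ)² = 12.9333
r_3 = -4.0533 / 12.9333 = -0.313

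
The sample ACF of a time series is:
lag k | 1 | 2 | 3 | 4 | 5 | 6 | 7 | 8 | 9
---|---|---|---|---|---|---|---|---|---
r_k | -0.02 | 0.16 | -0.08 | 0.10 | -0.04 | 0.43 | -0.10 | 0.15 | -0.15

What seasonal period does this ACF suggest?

6

The largest autocorrelation is r_6 = 0.43; the remaining lags stay at or below 0.16.
The dominant spike at lag 6 indicates a seasonal period of 6.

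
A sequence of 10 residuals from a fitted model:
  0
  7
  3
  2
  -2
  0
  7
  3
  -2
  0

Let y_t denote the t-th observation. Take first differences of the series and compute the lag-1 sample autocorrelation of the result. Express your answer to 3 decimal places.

-0.178

First differences Δy: 7, -4, -1, -4, 2, 7, -4, -5, 2
Mean of differences = 0.0000
Numerator Σ(Δy_t−Δȳ)(Δy_{t+1}−Δȳ) = -32.0000
Denominator Σ(Δy_t−Δȳ)² = 180.0000
r_1(Δy) = -32.0000 / 180.0000 = -0.178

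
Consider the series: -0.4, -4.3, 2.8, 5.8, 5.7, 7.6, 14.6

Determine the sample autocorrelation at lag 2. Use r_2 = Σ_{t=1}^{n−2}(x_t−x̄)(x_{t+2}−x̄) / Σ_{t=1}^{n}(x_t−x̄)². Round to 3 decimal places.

0.050

Mean x̄ = (-0.4 − 4.3 + 2.8 + 5.8 + 5.7 + 7.6 + 14.6)/7 = 4.5429
Σ(x_t−x̄)(x_{t+2}−x̄) = (8.6147) + (-11.1167) + (-2.0167) + (3.8433) + (11.6376) = 10.9620
Denominator Σ(x_t−x̄)² = 219.0771
r_2 = 10.9620 / 219.0771 = 0.050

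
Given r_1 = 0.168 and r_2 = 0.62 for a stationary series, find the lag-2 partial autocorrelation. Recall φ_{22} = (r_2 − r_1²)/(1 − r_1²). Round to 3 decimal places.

0.609

φ_{22} = (r_2 − r_1²) / (1 − r_1²)
r_1² = (0.168)² = 0.028224
Numerator = 0.62 − 0.0282 = 0.5918; denominator = 1 − 0.0282 = 0.9718
φ_{22} = 0.5918 / 0.9718 = 0.609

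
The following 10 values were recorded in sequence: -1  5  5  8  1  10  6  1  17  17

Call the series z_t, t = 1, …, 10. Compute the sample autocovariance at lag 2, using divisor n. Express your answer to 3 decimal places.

Mean z̄ = (-1 + 5 + 5 + 8 + 1 + 10 + 6 + 1 + 17 + 17)/10 = 6.9000
Σ_{t=1}^{8}(z_t−z̄)(z_{t+2}−z̄) = -54.1200
γ_2 = -54.1200 / 10 = -5.412

-5.412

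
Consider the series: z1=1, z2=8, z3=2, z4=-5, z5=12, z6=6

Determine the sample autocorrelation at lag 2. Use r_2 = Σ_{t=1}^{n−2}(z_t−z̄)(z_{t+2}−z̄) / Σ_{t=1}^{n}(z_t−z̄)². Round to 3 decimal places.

-0.360

Mean z̄ = (1 + 8 + 2 − 5 + 12 + 6)/6 = 4.0000
Deviations from mean: -3.0000, 4.0000, -2.0000, -9.0000, 8.0000, 2.0000
Numerator Σ_{t=1}^{4}(z_t−z̄)(z_{t+2}−z̄) = -64.0000
Denominator Σ(z_t−z̄)² = 178.0000
r_2 = -64.0000 / 178.0000 = -0.360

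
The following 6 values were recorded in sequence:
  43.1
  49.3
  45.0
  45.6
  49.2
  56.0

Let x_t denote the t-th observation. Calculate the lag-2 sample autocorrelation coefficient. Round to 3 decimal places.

Mean x̄ = (43.1 + 49.3 + 45.0 + 45.6 + 49.2 + 56.0)/6 = 48.0333
Numerator Σ_{t=1}^{4}(x_t−x̄)(x_{t+2}−x̄) = -11.0422
Denominator Σ(x_t−x̄)² = 105.8933
r_2 = -11.0422 / 105.8933 = -0.104

-0.104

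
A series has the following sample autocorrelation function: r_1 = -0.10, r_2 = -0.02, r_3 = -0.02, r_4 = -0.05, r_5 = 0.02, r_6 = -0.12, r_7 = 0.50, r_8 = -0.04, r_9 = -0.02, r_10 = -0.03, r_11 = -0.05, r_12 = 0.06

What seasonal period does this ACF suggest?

The largest autocorrelation is r_7 = 0.50; the remaining lags stay at or below 0.06.
The dominant spike at lag 7 indicates a seasonal period of 7.

7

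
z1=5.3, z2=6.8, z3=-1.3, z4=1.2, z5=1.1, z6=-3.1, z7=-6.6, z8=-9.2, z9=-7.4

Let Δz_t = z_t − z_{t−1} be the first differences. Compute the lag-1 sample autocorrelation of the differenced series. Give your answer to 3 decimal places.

-0.437

First differences Δz: 1.5, -8.1, 2.5, -0.1, -4.2, -3.5, -2.6, 1.8
Mean of differences = -1.5875
Numerator Σ(Δz_t−Δz̄)(Δz_{t+1}−Δz̄) = -41.0302
Denominator Σ(Δz_t−Δz̄)² = 93.8488
r_1(Δz) = -41.0302 / 93.8488 = -0.437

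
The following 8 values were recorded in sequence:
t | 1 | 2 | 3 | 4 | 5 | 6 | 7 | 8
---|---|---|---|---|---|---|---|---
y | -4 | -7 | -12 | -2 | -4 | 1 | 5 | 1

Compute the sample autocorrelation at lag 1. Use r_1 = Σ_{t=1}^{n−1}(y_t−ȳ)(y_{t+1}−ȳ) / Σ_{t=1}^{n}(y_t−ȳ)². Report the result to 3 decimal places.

0.461

Mean ȳ = (-4 − 7 − 12 − 2 − 4 + 1 + 5 + 1)/8 = -2.7500
Σ(y_t−ȳ)(y_{t+1}−ȳ) = (5.3125) + (39.3125) + (-6.9375) + (-0.9375) + (-4.6875) + (29.0625) + (29.0625) = 90.1875
Denominator Σ(y_t−ȳ)² = 195.5000
r_1 = 90.1875 / 195.5000 = 0.461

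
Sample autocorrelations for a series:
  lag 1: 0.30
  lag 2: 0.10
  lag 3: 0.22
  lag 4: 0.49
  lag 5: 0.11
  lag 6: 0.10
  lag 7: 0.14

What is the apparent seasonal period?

4

The largest autocorrelation is r_4 = 0.49; the remaining lags stay at or below 0.30. The elevated value at lag 1 (0.30), dropping to 0.10 at lag 2, reflects decaying short-term dependence rather than seasonality.
The dominant spike at lag 4 indicates a seasonal period of 4.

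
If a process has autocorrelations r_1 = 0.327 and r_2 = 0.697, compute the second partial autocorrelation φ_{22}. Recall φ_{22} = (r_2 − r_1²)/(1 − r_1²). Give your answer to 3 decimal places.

0.661

φ_{22} = (r_2 − r_1²) / (1 − r_1²)
r_1² = (0.327)² = 0.106929
Numerator = 0.697 − 0.1069 = 0.5901; denominator = 1 − 0.1069 = 0.8931
φ_{22} = 0.5901 / 0.8931 = 0.661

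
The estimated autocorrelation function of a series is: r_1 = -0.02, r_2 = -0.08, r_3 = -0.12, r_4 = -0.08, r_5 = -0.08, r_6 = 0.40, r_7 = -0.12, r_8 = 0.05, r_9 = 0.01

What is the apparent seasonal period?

The largest autocorrelation is r_6 = 0.40; the remaining lags stay at or below 0.05.
The dominant spike at lag 6 indicates a seasonal period of 6.

6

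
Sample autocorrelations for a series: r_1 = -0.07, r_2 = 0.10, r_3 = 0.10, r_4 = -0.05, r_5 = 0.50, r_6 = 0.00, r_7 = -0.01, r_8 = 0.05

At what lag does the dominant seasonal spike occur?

The largest autocorrelation is r_5 = 0.50; the remaining lags stay at or below 0.10.
The dominant spike at lag 5 indicates a seasonal period of 5.

5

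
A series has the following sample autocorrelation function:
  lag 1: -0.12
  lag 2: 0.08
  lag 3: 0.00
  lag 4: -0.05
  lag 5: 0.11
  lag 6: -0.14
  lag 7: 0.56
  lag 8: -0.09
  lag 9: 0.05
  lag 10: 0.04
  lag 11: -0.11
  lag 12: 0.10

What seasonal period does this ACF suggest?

7

The largest autocorrelation is r_7 = 0.56; the remaining lags stay at or below 0.11.
The dominant spike at lag 7 indicates a seasonal period of 7.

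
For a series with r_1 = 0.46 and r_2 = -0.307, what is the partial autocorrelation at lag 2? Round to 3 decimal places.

φ_{22} = (r_2 − r_1²) / (1 − r_1²)
r_1² = (0.46)² = 0.2116
Numerator = -0.307 − 0.2116 = -0.5186; denominator = 1 − 0.2116 = 0.7884
φ_{22} = -0.5186 / 0.7884 = -0.658

-0.658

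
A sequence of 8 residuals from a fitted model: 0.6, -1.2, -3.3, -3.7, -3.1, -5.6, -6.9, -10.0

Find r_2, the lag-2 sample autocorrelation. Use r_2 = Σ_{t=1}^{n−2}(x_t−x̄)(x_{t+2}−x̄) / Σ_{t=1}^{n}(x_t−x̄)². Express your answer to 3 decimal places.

Mean x̄ = (0.6 − 1.2 − 3.3 − 3.7 − 3.1 − 5.6 − 6.9 − 10.0)/8 = -4.1500
Deviations from mean: 4.7500, 2.9500, 0.8500, 0.4500, 1.0500, -1.4500, -2.7500, -5.8500
Σ(x_t−x̄)(x_{t+2}−x̄) = (4.0375) + (1.3275) + (0.8925) + (-0.6525) + (-2.8875) + (8.4825) = 11.2000
Denominator Σ(x_t−x̄)² = 77.1800
r_2 = 11.2000 / 77.1800 = 0.145

0.145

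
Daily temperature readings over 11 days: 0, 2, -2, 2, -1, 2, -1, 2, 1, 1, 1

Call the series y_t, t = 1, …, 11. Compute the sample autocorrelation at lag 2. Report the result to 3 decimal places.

Mean ȳ = (0 + 2 − 2 + 2 − 1 + 2 − 1 + 2 + 1 + 1 + 1)/11 = 0.6364
Numerator Σ_{t=1}^{9}(y_t−ȳ)(y_{t+2}−ȳ) = 14.2810
Denominator Σ(y_t−ȳ)² = 20.5455
r_2 = 14.2810 / 20.5455 = 0.695

0.695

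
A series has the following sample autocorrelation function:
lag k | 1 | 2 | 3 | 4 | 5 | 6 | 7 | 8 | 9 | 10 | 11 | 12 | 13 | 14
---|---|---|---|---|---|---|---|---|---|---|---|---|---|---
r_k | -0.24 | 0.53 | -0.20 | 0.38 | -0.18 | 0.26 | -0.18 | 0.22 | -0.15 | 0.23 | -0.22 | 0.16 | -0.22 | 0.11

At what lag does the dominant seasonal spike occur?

The largest autocorrelation is r_2 = 0.53, with weaker echoes at lags 4 (0.38), 6 (0.26), 8 (0.22), 10 (0.23) and 12 (0.16); the remaining lags stay at or below 0.11.
The dominant spike at lag 2 indicates a seasonal period of 2.

2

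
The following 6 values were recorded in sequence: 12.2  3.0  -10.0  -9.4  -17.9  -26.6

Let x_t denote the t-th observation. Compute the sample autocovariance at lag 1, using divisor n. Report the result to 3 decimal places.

66.786

Mean x̄ = (12.2 + 3.0 − 10.0 − 9.4 − 17.9 − 26.6)/6 = -8.1167
Σ_{t=1}^{5}(x_t−x̄)(x_{t+1}−x̄) = 400.7181
γ_1 = 400.7181 / 6 = 66.786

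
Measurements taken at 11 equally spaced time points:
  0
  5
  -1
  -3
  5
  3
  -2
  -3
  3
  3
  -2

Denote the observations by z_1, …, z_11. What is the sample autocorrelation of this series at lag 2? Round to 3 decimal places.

-0.728

Mean z̄ = (0 + 5 − 1 − 3 + 5 + 3 − 2 − 3 + 3 + 3 − 2)/11 = 0.7273
Numerator Σ_{t=1}^{9}(z_t−z̄)(z_{t+2}−z̄) = -71.5124
Denominator Σ(z_t−z̄)² = 98.1818
r_2 = -71.5124 / 98.1818 = -0.728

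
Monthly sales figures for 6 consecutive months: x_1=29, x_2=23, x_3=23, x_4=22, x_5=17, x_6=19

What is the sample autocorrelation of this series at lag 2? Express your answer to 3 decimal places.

Mean x̄ = (29 + 23 + 23 + 22 + 17 + 19)/6 = 22.1667
Deviations from mean: 6.8333, 0.8333, 0.8333, -0.1667, -5.1667, -3.1667
Σ(x_t−x̄)(x_{t+2}−x̄) = (5.6944) + (-0.1389) + (-4.3056) + (0.5278) = 1.7778
Denominator Σ(x_t−x̄)² = 84.8333
r_2 = 1.7778 / 84.8333 = 0.021

0.021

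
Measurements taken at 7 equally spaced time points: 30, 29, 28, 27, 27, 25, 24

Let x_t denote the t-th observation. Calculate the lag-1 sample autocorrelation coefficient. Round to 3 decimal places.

0.515

Mean x̄ = (30 + 29 + 28 + 27 + 27 + 25 + 24)/7 = 27.1429
Deviations from mean: 2.8571, 1.8571, 0.8571, -0.1429, -0.1429, -2.1429, -3.1429
Σ(x_t−x̄)(x_{t+1}−x̄) = (5.3061) + (1.5918) + (-0.1224) + (0.0204) + (0.3061) + (6.7347) = 13.8367
Denominator Σ(x_t−x̄)² = 26.8571
r_1 = 13.8367 / 26.8571 = 0.515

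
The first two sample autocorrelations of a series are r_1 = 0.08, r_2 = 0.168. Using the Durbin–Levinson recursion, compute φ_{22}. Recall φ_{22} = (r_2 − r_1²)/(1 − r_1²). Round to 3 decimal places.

φ_{22} = (r_2 − r_1²) / (1 − r_1²)
r_1² = (0.08)² = 0.0064
Numerator = 0.168 − 0.0064 = 0.1616; denominator = 1 − 0.0064 = 0.9936
φ_{22} = 0.1616 / 0.9936 = 0.163

0.163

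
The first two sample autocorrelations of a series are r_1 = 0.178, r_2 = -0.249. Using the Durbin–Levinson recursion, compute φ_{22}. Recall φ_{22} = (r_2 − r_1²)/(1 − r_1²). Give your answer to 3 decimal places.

φ_{22} = (r_2 − r_1²) / (1 − r_1²)
r_1² = (0.178)² = 0.031684
Numerator = -0.249 − 0.0317 = -0.2807; denominator = 1 − 0.0317 = 0.9683
φ_{22} = -0.2807 / 0.9683 = -0.290

-0.290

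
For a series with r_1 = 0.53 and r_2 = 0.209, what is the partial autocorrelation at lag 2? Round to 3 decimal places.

φ_{22} = (r_2 − r_1²) / (1 − r_1²)
r_1² = (0.53)² = 0.2809
Numerator = 0.209 − 0.2809 = -0.0719; denominator = 1 − 0.2809 = 0.7191
φ_{22} = -0.0719 / 0.7191 = -0.100

-0.100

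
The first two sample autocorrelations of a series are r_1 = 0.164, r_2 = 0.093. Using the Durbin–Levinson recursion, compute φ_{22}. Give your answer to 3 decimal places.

0.068

φ_{22} = (r_2 − r_1²) / (1 − r_1²)
r_1² = (0.164)² = 0.026896
Numerator = 0.093 − 0.0269 = 0.0661; denominator = 1 − 0.0269 = 0.9731
φ_{22} = 0.0661 / 0.9731 = 0.068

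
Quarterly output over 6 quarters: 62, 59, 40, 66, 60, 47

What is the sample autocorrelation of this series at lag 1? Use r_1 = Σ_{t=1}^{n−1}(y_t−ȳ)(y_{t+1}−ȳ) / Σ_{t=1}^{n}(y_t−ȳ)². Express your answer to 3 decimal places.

-0.374

Mean ȳ = (62 + 59 + 40 + 66 + 60 + 47)/6 = 55.6667
Σ(y_t−ȳ)(y_{t+1}−ȳ) = (21.1111) + (-52.2222) + (-161.8889) + (44.7778) + (-37.5556) = -185.7778
Denominator Σ(y_t−ȳ)² = 497.3333
r_1 = -185.7778 / 497.3333 = -0.374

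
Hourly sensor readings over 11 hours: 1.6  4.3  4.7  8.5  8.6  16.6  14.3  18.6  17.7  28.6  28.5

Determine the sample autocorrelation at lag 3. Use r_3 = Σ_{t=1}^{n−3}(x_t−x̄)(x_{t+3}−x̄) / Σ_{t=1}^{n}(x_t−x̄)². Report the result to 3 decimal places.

0.175

Mean x̄ = (1.6 + 4.3 + 4.7 + 8.5 + 8.6 + 16.6 + 14.3 + 18.6 + 17.7 + 28.6 + 28.5)/11 = 13.8182
Numerator Σ_{t=1}^{8}(x_t−x̄)(x_{t+3}−x̄) = 149.8926
Denominator Σ(x_t−x̄)² = 858.4964
r_3 = 149.8926 / 858.4964 = 0.175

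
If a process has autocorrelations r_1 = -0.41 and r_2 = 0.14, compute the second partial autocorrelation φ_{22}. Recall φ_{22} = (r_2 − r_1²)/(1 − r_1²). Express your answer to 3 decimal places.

φ_{22} = (r_2 − r_1²) / (1 − r_1²)
r_1² = (-0.41)² = 0.1681
Numerator = 0.14 − 0.1681 = -0.0281; denominator = 1 − 0.1681 = 0.8319
φ_{22} = -0.0281 / 0.8319 = -0.034

-0.034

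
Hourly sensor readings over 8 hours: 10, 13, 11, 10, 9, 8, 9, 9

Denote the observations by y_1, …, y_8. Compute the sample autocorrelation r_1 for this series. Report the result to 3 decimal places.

0.473

Mean ȳ = (10 + 13 + 11 + 10 + 9 + 8 + 9 + 9)/8 = 9.8750
Deviations from mean: 0.1250, 3.1250, 1.1250, 0.1250, -0.8750, -1.8750, -0.8750, -0.8750
Σ(y_t−ȳ)(y_{t+1}−ȳ) = (0.3906) + (3.5156) + (0.1406) + (-0.1094) + (1.6406) + (1.6406) + (0.7656) = 7.9844
Denominator Σ(y_t−ȳ)² = 16.8750
r_1 = 7.9844 / 16.8750 = 0.473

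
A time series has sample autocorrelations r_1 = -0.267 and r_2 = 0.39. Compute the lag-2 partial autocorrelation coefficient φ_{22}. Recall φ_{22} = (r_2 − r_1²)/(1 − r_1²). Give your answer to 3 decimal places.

0.343

φ_{22} = (r_2 − r_1²) / (1 − r_1²)
r_1² = (-0.267)² = 0.071289
Numerator = 0.39 − 0.0713 = 0.3187; denominator = 1 − 0.0713 = 0.9287
φ_{22} = 0.3187 / 0.9287 = 0.343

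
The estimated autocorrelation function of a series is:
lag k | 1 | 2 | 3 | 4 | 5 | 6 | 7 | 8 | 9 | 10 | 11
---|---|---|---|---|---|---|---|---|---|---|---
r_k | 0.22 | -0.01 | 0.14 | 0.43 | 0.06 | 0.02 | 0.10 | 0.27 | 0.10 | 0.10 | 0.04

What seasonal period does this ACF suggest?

The largest autocorrelation is r_4 = 0.43, with a weaker echo at lag 8 (0.27); the remaining lags stay at or below 0.22.
The dominant spike at lag 4 indicates a seasonal period of 4.

4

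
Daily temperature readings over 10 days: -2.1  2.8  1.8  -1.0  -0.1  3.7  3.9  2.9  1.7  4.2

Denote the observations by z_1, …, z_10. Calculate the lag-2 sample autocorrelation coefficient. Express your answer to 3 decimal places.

Mean z̄ = (-2.1 + 2.8 + 1.8 − 1.0 − 0.1 + 3.7 + 3.9 + 2.9 + 1.7 + 4.2)/10 = 1.7800
Numerator Σ_{t=1}^{8}(z_t−z̄)(z_{t+2}−z̄) = -7.5828
Denominator Σ(z_t−z̄)² = 42.6560
r_2 = -7.5828 / 42.6560 = -0.178

-0.178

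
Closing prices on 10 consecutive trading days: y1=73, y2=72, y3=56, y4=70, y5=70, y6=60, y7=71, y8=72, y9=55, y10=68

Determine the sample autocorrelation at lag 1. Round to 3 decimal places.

-0.353

Mean ȳ = (73 + 72 + 56 + 70 + 70 + 60 + 71 + 72 + 55 + 68)/10 = 66.7000
Numerator Σ_{t=1}^{9}(y_t−ȳ)(y_{t+1}−ȳ) = -153.0900
Denominator Σ(y_t−ȳ)² = 434.1000
r_1 = -153.0900 / 434.1000 = -0.353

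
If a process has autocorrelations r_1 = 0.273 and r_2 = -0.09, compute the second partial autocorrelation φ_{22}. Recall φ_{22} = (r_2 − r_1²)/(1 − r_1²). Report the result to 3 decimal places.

-0.178

φ_{22} = (r_2 − r_1²) / (1 − r_1²)
r_1² = (0.273)² = 0.074529
Numerator = -0.09 − 0.0745 = -0.1645; denominator = 1 − 0.0745 = 0.9255
φ_{22} = -0.1645 / 0.9255 = -0.178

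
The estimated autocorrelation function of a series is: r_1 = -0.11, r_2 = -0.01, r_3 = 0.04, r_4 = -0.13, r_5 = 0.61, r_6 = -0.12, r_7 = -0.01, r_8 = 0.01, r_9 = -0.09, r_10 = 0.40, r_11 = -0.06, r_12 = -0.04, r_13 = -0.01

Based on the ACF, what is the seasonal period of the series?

The largest autocorrelation is r_5 = 0.61, with a weaker echo at lag 10 (0.40); the remaining lags stay at or below 0.04.
The dominant spike at lag 5 indicates a seasonal period of 5.

5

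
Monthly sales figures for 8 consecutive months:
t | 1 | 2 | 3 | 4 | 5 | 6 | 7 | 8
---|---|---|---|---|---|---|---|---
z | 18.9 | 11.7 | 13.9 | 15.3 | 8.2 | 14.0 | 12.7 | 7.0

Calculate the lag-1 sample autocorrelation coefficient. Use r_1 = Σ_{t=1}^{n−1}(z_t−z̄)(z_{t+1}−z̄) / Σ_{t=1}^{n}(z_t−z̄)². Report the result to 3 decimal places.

Mean z̄ = (18.9 + 11.7 + 13.9 + 15.3 + 8.2 + 14.0 + 12.7 + 7.0)/8 = 12.7125
Deviations from mean: 6.1875, -1.0125, 1.1875, 2.5875, -4.5125, 1.2875, -0.0125, -5.7125
Numerator Σ_{t=1}^{7}(z_t−z̄)(z_{t+1}−z̄) = -21.8252
Denominator Σ(z_t−z̄)² = 102.0688
r_1 = -21.8252 / 102.0688 = -0.214

-0.214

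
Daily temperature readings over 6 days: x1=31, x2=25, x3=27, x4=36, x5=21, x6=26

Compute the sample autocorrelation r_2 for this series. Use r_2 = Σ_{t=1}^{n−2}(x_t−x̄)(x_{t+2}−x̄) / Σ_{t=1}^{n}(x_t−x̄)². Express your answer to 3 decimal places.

Mean x̄ = (31 + 25 + 27 + 36 + 21 + 26)/6 = 27.6667
Deviations from mean: 3.3333, -2.6667, -0.6667, 8.3333, -6.6667, -1.6667
Σ(x_t−x̄)(x_{t+2}−x̄) = (-2.2222) + (-22.2222) + (4.4444) + (-13.8889) = -33.8889
Denominator Σ(x_t−x̄)² = 135.3333
r_2 = -33.8889 / 135.3333 = -0.250

-0.250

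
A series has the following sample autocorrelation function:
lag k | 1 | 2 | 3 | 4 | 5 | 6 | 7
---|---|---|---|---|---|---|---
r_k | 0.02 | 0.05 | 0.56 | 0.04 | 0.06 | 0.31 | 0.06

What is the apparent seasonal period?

The largest autocorrelation is r_3 = 0.56, with a weaker echo at lag 6 (0.31); the remaining lags stay at or below 0.06.
The dominant spike at lag 3 indicates a seasonal period of 3.

3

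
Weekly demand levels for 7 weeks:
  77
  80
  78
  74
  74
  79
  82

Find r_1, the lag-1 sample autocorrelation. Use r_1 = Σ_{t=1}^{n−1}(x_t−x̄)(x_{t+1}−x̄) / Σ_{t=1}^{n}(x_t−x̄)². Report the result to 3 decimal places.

0.234

Mean x̄ = (77 + 80 + 78 + 74 + 74 + 79 + 82)/7 = 77.7143
Deviations from mean: -0.7143, 2.2857, 0.2857, -3.7143, -3.7143, 1.2857, 4.2857
Σ(x_t−x̄)(x_{t+1}−x̄) = (-1.6327) + (0.6531) + (-1.0612) + (13.7959) + (-4.7755) + (5.5102) = 12.4898
Denominator Σ(x_t−x̄)² = 53.4286
r_1 = 12.4898 / 53.4286 = 0.234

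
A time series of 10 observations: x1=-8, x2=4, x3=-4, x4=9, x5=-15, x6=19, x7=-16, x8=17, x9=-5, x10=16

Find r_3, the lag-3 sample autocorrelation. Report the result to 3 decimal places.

-0.616

Mean x̄ = (-8 + 4 − 4 + 9 − 15 + 19 − 16 + 17 − 5 + 16)/10 = 1.7000
Numerator Σ_{t=1}^{7}(x_t−x̄)(x_{t+3}−x̄) = -961.5700
Denominator Σ(x_t−x̄)² = 1560.1000
r_3 = -961.5700 / 1560.1000 = -0.616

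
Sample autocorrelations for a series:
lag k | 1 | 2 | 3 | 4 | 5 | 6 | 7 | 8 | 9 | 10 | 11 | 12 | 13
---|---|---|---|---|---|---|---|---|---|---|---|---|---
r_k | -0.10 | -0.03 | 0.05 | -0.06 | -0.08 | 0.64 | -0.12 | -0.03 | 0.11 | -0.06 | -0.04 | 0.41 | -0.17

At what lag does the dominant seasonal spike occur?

6

The largest autocorrelation is r_6 = 0.64, with a weaker echo at lag 12 (0.41); the remaining lags stay at or below 0.11.
The dominant spike at lag 6 indicates a seasonal period of 6.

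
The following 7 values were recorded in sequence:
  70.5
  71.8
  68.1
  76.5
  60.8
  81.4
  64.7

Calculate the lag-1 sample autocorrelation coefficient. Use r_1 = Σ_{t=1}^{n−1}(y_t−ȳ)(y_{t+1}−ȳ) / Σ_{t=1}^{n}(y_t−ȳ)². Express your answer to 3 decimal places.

-0.845

Mean ȳ = (70.5 + 71.8 + 68.1 + 76.5 + 60.8 + 81.4 + 64.7)/7 = 70.5429
Deviations from mean: -0.0429, 1.2571, -2.4429, 5.9571, -9.7429, 10.8571, -5.8429
Numerator Σ_{t=1}^{6}(y_t−ȳ)(y_{t+1}−ȳ) = -244.9333
Denominator Σ(y_t−ȳ)² = 289.9771
r_1 = -244.9333 / 289.9771 = -0.845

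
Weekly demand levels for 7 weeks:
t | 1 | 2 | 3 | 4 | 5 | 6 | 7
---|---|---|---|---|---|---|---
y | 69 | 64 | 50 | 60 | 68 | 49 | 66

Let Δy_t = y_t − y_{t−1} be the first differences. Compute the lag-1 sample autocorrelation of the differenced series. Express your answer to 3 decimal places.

-0.457

First differences Δy: -5, -14, 10, 8, -19, 17
Mean of differences = -0.5000
Numerator Σ(Δy_t−Δȳ)(Δy_{t+1}−Δȳ) = -472.7500
Denominator Σ(Δy_t−Δȳ)² = 1033.5000
r_1(Δy) = -472.7500 / 1033.5000 = -0.457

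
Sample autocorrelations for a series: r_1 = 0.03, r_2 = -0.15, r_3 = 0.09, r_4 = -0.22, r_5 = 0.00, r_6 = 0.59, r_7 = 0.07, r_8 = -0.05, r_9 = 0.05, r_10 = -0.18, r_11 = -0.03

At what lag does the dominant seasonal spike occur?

The largest autocorrelation is r_6 = 0.59; the remaining lags stay at or below 0.09.
The dominant spike at lag 6 indicates a seasonal period of 6.

6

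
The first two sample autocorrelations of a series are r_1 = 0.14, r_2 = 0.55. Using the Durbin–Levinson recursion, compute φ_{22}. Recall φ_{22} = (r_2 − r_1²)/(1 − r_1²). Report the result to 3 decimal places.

φ_{22} = (r_2 − r_1²) / (1 − r_1²)
r_1² = (0.14)² = 0.0196
Numerator = 0.55 − 0.0196 = 0.5304; denominator = 1 − 0.0196 = 0.9804
φ_{22} = 0.5304 / 0.9804 = 0.541

0.541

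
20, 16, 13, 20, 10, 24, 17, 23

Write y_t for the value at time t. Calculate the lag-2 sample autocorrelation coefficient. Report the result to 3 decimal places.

0.463

Mean ȳ = (20 + 16 + 13 + 20 + 10 + 24 + 17 + 23)/8 = 17.8750
Deviations from mean: 2.1250, -1.8750, -4.8750, 2.1250, -7.8750, 6.1250, -0.8750, 5.1250
Σ(y_t−ȳ)(y_{t+2}−ȳ) = (-10.3594) + (-3.9844) + (38.3906) + (13.0156) + (6.8906) + (31.3906) = 75.3438
Denominator Σ(y_t−ȳ)² = 162.8750
r_2 = 75.3438 / 162.8750 = 0.463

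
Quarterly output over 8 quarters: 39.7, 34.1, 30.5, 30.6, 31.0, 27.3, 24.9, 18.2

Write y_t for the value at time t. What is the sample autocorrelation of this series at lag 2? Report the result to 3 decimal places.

Mean ȳ = (39.7 + 34.1 + 30.5 + 30.6 + 31.0 + 27.3 + 24.9 + 18.2)/8 = 29.5375
Deviations from mean: 10.1625, 4.5625, 0.9625, 1.0625, 1.4625, -2.2375, -4.6375, -11.3375
Numerator Σ_{t=1}^{6}(y_t−ȳ)(y_{t+2}−ȳ) = 32.2447
Denominator Σ(y_t−ȳ)² = 283.3388
r_2 = 32.2447 / 283.3388 = 0.114

0.114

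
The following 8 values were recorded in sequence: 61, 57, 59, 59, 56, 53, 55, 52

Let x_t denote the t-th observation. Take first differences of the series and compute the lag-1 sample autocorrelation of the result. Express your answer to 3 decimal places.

First differences Δx: -4, 2, 0, -3, -3, 2, -3
Mean of differences = -1.2857
Numerator Σ(Δx_t−Δx̄)(Δx_{t+1}−Δx̄) = -15.2245
Denominator Σ(Δx_t−Δx̄)² = 39.4286
r_1(Δx) = -15.2245 / 39.4286 = -0.386

-0.386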